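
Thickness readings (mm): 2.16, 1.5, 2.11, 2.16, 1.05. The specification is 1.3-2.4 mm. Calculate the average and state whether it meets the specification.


Average = 1.80 mm
Within specification: Yes

Sum = 8.98
Average = 8.98 / 5 = 1.80 mm
Specification range: 1.3 to 2.4 mm
Within spec: Yes


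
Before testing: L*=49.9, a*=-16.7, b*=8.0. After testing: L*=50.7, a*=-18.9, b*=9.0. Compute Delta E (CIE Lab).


Delta E = 2.55

dL = 50.7 - 49.9 = 0.8
da = -18.9 - (-16.7) = -2.2
db = 9.0 - 8.0 = 1.0
dE = sqrt((0.8)^2 + (-2.2)^2 + (1.0)^2) = 2.55


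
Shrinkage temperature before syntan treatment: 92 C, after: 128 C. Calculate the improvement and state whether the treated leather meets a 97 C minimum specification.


Improvement = 128 - 92 = 36 C
Spec check: 128 C >= 97 C? Yes


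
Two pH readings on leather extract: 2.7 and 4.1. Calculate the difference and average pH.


Difference = 1.4
Average pH = 3.40


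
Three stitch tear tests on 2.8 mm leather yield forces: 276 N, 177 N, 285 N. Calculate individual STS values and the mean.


STS1 = 276 / 2.8 = 98.6 N/mm
STS2 = 177 / 2.8 = 63.2 N/mm
STS3 = 285 / 2.8 = 101.8 N/mm
Mean = (98.6 + 63.2 + 101.8) / 3 = 87.9 N/mm


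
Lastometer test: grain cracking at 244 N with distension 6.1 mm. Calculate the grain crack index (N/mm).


40.0 N/mm


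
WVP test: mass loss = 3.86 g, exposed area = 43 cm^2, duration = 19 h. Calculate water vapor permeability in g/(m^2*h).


WVP = mass_loss / (area x time) x 10000
WVP = 3.86 / (43 x 19) x 10000
WVP = 3.86 / 817 x 10000 = 47.25 g/(m^2*h)


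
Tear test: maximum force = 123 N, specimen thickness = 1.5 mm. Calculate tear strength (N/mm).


82.0 N/mm


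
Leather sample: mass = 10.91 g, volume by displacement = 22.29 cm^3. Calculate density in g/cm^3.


0.489 g/cm^3

Density = mass / volume
Density = 10.91 / 22.29 = 0.489 g/cm^3


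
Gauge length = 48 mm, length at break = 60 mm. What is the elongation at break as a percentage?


25.0%


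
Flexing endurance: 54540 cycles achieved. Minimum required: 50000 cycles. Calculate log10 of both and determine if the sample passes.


log10(54540) = 4.74
log10(50000) = 4.70
Passes: Yes


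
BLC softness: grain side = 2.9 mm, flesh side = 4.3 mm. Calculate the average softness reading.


3.60 mm

Average = (2.9 + 4.3) / 2
Average = 3.60 mm


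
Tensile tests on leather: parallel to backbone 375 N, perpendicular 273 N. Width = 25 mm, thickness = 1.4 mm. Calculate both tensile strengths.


Area = 25 x 1.4 = 35.0 mm^2
TS (parallel) = 375 / 35.0 = 10.71 N/mm^2
TS (perpendicular) = 273 / 35.0 = 7.80 N/mm^2


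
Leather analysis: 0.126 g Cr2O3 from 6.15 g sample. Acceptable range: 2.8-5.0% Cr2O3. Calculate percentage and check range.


Cr2O3 = 2.05%
Within range: No

Cr2O3% = 0.126 / 6.15 x 100 = 2.05%
Acceptable range: 2.8 to 5.0%
Within range: No


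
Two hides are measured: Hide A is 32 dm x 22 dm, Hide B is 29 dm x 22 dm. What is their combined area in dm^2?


1342 dm^2

Hide A area = 32 x 22 = 704 dm^2
Hide B area = 29 x 22 = 638 dm^2
Total = 704 + 638 = 1342 dm^2


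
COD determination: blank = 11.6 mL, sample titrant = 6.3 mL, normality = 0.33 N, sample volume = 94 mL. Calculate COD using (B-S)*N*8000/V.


148.9 mg/L


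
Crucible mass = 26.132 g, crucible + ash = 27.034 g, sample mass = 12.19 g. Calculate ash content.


Ash mass = 0.902 g
Ash content = 7.40%


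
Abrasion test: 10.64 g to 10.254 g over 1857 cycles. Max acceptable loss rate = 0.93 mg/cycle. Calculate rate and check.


Loss = 10.64 - 10.254 = 0.386 g
Rate = 0.386 g / 1857 cycles x 1000 = 0.208 mg/cycle
Max = 0.93 mg/cycle
Passes: Yes


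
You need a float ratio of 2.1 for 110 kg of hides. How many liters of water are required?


231.0 L

Water = hide weight x target ratio
Water = 110 x 2.1 = 231.0 L


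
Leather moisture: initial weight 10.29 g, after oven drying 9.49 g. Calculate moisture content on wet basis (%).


7.8%

Moisture = 10.29 - 9.49 = 0.80 g
MC = 0.80 / 10.29 x 100 = 7.8%


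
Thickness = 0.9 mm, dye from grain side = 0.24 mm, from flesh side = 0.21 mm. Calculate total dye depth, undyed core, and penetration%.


Total dyed = 0.24 + 0.21 = 0.45 mm
Undyed core = 0.9 - 0.45 = 0.45 mm
Penetration = 0.45 / 0.9 x 100 = 50.0%


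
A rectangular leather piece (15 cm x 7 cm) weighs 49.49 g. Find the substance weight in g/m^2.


Area = 15 x 7 = 105 cm^2
SW = 49.49 / 105 x 10000 = 4713.3 g/m^2


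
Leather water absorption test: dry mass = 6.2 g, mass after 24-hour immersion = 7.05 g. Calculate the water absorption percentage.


Water absorbed = 7.05 - 6.2 = 0.85 g
WA% = 0.85 / 6.2 x 100 = 13.7%


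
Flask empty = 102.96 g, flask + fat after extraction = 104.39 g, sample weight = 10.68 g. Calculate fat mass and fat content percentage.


Fat mass = 104.39 - 102.96 = 1.43 g
Fat% = 1.43 / 10.68 x 100 = 13.4%


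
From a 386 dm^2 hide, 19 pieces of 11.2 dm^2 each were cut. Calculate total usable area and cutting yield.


Total usable = 19 x 11.2 = 212.8 dm^2
Yield = 212.8 / 386 x 100 = 55.1%


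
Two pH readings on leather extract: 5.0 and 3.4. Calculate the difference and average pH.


Difference = 1.6
Average pH = 4.20


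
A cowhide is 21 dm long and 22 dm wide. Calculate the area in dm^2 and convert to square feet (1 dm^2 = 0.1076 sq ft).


462 dm^2
49.71 sq ft

Area = 21 x 22 = 462 dm^2
Conversion: 462 x 0.1076 = 49.71 sq ft


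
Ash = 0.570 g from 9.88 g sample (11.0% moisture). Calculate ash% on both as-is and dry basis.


As-is ash% = 0.570 / 9.88 x 100 = 5.77%
Dry mass = 9.88 x (100 - 11.0) / 100 = 8.7932 g
Dry-basis ash% = 0.570 / 8.7932 x 100 = 6.48%


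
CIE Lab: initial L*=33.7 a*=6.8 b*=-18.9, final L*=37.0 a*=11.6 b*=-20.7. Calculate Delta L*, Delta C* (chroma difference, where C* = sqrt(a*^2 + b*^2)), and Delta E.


Delta L* = 37.0 - 33.7 = 3.3
C1* = sqrt((6.8)^2 + (-18.9)^2) = 20.086
C2* = sqrt((11.6)^2 + (-20.7)^2) = 23.729
Delta C* = 23.729 - 20.086 = 3.64
Delta E = sqrt((3.3)^2 + (4.8)^2 + (-1.8)^2) = 6.10


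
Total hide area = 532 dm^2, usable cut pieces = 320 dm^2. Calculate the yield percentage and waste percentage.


Yield = 320 / 532 x 100 = 60.2%
Waste = 532 - 320 = 212 dm^2
Waste% = 100 - 60.2 = 39.8%


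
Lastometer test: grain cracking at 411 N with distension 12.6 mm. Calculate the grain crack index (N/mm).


32.6 N/mm

Grain crack index = force / distension
Index = 411 / 12.6 = 32.6 N/mm


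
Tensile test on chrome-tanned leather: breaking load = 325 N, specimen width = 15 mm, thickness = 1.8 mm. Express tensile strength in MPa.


12.04 MPa


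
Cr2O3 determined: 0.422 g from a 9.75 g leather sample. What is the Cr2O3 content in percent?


4.33%

Cr2O3% = 0.422 / 9.75 x 100
Cr2O3% = 4.33%


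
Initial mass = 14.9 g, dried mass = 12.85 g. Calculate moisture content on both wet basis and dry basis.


Wet basis = 13.8%
Dry basis = 16.0%


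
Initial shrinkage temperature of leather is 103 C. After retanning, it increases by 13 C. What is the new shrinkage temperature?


116 C

New Ts = 103 + 13 = 116 C


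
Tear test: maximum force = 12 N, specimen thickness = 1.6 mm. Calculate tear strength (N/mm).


Tear strength = force / thickness
Tear = 12 / 1.6 = 7.5 N/mm


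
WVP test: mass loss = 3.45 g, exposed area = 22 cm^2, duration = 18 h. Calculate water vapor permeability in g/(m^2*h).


WVP = mass_loss / (area x time) x 10000
WVP = 3.45 / (22 x 18) x 10000
WVP = 3.45 / 396 x 10000 = 87.12 g/(m^2*h)


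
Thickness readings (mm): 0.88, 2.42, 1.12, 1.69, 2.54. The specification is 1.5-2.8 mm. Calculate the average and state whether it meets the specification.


Sum = 8.65
Average = 8.65 / 5 = 1.73 mm
Specification range: 1.5 to 2.8 mm
Within spec: Yes


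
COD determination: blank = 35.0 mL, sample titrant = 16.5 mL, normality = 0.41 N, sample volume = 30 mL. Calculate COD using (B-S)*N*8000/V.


2022.7 mg/L

COD = (35.0 - 16.5) x 0.41 x 8000 / 30
COD = 18.5 x 0.41 x 8000 / 30
COD = 2022.7 mg/L


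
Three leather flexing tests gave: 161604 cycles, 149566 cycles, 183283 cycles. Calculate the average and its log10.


Average = (161604 + 149566 + 183283) / 3 = 164818 cycles
log10(164818) = 5.22


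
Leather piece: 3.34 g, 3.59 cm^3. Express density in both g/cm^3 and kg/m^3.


0.930 g/cm^3
930 kg/m^3

Density = 3.34 / 3.59 = 0.930 g/cm^3
Convert: 0.930 x 1000 = 930 kg/m^3


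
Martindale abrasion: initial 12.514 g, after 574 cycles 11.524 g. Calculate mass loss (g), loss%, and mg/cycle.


Loss = 12.514 - 11.524 = 0.990 g
Loss% = 0.990 / 12.514 x 100 = 7.91%
Rate = 0.990 / 574 x 1000 = 1.725 mg/cycle


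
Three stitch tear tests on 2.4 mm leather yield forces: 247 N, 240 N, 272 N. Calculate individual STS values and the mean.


STS1 = 247 / 2.4 = 102.9 N/mm
STS2 = 240 / 2.4 = 100.0 N/mm
STS3 = 272 / 2.4 = 113.3 N/mm
Mean = (102.9 + 100.0 + 113.3) / 3 = 105.4 N/mm


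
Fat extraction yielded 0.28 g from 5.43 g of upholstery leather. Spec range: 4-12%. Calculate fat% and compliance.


Fat content = 5.2%
Compliant: Yes

Fat% = 0.28 / 5.43 x 100 = 5.2%
Spec range: 4-12%
Compliant: Yes


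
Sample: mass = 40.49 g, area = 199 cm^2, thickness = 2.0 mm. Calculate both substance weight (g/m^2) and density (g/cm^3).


Substance weight = 2034.7 g/m^2
Density = 1.017 g/cm^3

SW = 40.49 / 199 x 10000 = 2034.7 g/m^2
Volume = 199 x 2.0 / 10 = 39.80 cm^3
Density = 40.49 / 39.80 = 1.017 g/cm^3


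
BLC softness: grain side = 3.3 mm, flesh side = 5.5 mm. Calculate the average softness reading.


Average = (3.3 + 5.5) / 2
Average = 4.40 mm


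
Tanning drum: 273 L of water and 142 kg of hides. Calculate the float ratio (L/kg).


Float ratio = water / hide weight
Ratio = 273 / 142 = 1.9


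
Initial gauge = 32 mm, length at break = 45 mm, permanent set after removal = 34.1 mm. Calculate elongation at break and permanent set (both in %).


Elongation at break = 40.6%
Permanent set = 6.6%


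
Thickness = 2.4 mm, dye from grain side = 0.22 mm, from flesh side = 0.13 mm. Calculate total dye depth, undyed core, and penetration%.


Total dyed = 0.35 mm
Undyed core = 2.05 mm
Penetration = 14.6%


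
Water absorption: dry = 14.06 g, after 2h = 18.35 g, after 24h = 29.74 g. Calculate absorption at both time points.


WA (2h) = (18.35 - 14.06) / 14.06 x 100 = 30.5%
WA (24h) = (29.74 - 14.06) / 14.06 x 100 = 111.5%


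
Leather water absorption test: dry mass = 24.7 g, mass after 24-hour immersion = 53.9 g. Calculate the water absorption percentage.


118.2%


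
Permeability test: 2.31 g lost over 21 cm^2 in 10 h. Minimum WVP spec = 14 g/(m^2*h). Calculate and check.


WVP = 2.31 / (21 x 10) x 10000 = 110.00 g/(m^2*h)
Minimum: 14 g/(m^2*h)
Meets spec: Yes


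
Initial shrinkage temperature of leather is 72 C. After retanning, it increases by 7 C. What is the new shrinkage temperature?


79 C

New Ts = 72 + 7 = 79 C


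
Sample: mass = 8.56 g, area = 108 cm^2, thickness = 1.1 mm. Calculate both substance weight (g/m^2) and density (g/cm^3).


Substance weight = 792.6 g/m^2
Density = 0.721 g/cm^3

SW = 8.56 / 108 x 10000 = 792.6 g/m^2
Volume = 108 x 1.1 / 10 = 11.88 cm^3
Density = 8.56 / 11.88 = 0.721 g/cm^3


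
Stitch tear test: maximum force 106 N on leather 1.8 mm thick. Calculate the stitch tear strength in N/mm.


Stitch tear strength = force / thickness
STS = 106 / 1.8 = 58.9 N/mm


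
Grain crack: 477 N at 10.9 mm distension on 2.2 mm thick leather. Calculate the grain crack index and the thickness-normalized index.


Crack index = 43.8 N/mm
Normalized index = 19.9 N/mm per mm

Crack index = 477 / 10.9 = 43.8 N/mm
Normalized = 43.8 / 2.2 = 19.9 N/mm per mm


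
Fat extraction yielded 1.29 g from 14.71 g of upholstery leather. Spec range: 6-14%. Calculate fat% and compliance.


Fat% = 1.29 / 14.71 x 100 = 8.8%
Spec range: 6-14%
Compliant: Yes


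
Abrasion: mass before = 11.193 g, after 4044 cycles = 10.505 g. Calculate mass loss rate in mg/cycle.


Mass loss = 11.193 - 10.505 = 0.688 g
Rate = 0.688 / 4044 x 1000 = 0.170 mg/cycle


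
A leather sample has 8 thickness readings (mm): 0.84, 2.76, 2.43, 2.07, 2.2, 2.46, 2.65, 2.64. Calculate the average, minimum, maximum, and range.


Average = 2.26 mm
Min = 0.84 mm
Max = 2.76 mm
Range = 1.92 mm

Sum = 18.05
Average = 18.05 / 8 = 2.26 mm
Minimum = 0.84 mm
Maximum = 2.76 mm
Range = 2.76 - 0.84 = 1.92 mm


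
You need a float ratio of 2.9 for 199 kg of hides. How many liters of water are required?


Water = hide weight x target ratio
Water = 199 x 2.9 = 577.1 L


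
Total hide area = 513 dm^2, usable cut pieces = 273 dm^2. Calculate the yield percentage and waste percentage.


Yield = 53.2%
Waste = 46.8%


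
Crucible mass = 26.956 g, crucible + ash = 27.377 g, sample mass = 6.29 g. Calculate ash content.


Ash mass = 0.421 g
Ash content = 6.69%

Ash mass = 27.377 - 26.956 = 0.421 g
Ash% = 0.421 / 6.29 x 100 = 6.69%


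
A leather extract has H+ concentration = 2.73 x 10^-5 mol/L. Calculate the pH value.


pH = -log10[H+]
pH = -log10(2.73 x 10^-5) = 4.56


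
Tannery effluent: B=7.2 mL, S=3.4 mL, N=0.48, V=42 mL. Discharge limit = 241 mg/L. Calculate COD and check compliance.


COD = 347.4 mg/L
Compliant: No

COD = (7.2 - 3.4) x 0.48 x 8000 / 42 = 347.4 mg/L
Limit: 241 mg/L
Compliant: No


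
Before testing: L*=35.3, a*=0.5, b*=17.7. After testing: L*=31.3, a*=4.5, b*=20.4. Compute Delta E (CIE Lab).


Delta E = 6.27

dL = 31.3 - 35.3 = -4.0
da = 4.5 - 0.5 = 4.0
db = 20.4 - 17.7 = 2.7
dE = sqrt((-4.0)^2 + (4.0)^2 + (2.7)^2) = 6.27


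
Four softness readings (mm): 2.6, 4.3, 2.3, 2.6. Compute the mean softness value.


2.95 mm

Sum = 2.6 + 4.3 + 2.3 + 2.6
Mean = 11.8 / 4 = 2.95 mm


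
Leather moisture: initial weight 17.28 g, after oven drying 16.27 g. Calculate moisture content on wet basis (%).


5.8%


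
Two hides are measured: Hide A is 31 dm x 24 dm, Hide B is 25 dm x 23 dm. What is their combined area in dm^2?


Hide A area = 31 x 24 = 744 dm^2
Hide B area = 25 x 23 = 575 dm^2
Total = 744 + 575 = 1319 dm^2


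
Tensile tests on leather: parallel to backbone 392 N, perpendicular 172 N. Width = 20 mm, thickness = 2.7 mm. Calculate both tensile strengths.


Parallel = 7.26 N/mm^2
Perpendicular = 3.19 N/mm^2


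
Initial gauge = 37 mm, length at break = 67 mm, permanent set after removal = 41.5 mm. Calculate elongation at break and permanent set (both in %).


Elongation at break = (67 - 37) / 37 x 100 = 81.1%
Permanent set = (41.5 - 37) / 37 x 100 = 12.2%


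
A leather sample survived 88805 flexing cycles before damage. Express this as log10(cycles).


4.95

log10(88805) = 4.95


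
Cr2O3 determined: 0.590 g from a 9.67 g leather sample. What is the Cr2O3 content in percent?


Cr2O3% = 0.590 / 9.67 x 100
Cr2O3% = 6.10%


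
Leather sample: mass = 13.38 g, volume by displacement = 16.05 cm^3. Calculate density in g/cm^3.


0.834 g/cm^3

Density = mass / volume
Density = 13.38 / 16.05 = 0.834 g/cm^3


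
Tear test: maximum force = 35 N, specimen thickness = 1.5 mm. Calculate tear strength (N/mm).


Tear strength = force / thickness
Tear = 35 / 1.5 = 23.3 N/mm


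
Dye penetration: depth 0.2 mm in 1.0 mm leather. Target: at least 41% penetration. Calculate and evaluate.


Penetration = 20.0%
Meets target: No

Penetration = 0.2 / 1.0 x 100 = 20.0%
Target: 41%
Meets target: No


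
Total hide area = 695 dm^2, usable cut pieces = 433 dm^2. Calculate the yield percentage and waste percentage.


Yield = 62.3%
Waste = 37.7%

Yield = 433 / 695 x 100 = 62.3%
Waste = 695 - 433 = 262 dm^2
Waste% = 100 - 62.3 = 37.7%


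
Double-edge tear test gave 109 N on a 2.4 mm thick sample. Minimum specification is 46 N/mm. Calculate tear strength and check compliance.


Tear strength = 109 / 2.4 = 45.4 N/mm
Required minimum = 46 N/mm
Compliant: No


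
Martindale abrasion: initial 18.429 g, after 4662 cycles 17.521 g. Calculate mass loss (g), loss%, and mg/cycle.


Mass loss = 0.908 g
Loss = 4.93%
Rate = 0.195 mg/cycle


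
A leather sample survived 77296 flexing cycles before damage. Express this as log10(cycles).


4.89

log10(77296) = 4.89


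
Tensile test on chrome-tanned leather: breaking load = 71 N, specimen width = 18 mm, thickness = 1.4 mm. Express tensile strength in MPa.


2.82 MPa

Cross-section = 18 x 1.4 = 25.2 mm^2
TS = 71 / 25.2 = 2.82 MPa
(1 N/mm^2 = 1 MPa)


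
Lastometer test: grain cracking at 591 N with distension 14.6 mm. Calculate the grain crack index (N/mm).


40.5 N/mm


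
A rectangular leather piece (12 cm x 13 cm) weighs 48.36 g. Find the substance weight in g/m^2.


3100.0 g/m^2

Area = 12 x 13 = 156 cm^2
SW = 48.36 / 156 x 10000 = 3100.0 g/m^2


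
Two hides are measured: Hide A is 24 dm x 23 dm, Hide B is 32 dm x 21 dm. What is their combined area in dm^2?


Hide A area = 24 x 23 = 552 dm^2
Hide B area = 32 x 21 = 672 dm^2
Total = 552 + 672 = 1224 dm^2


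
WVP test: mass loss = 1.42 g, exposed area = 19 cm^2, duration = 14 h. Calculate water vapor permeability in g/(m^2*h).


WVP = mass_loss / (area x time) x 10000
WVP = 1.42 / (19 x 14) x 10000
WVP = 1.42 / 266 x 10000 = 53.38 g/(m^2*h)


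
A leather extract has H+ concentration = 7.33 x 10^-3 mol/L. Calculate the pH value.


pH = -log10[H+]
pH = -log10(7.33 x 10^-3) = 2.13


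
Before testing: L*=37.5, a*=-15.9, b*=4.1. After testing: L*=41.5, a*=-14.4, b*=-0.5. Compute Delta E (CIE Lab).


dL = 41.5 - 37.5 = 4.0
da = -14.4 - (-15.9) = 1.5
db = -0.5 - 4.1 = -4.6
dE = sqrt((4.0)^2 + (1.5)^2 + (-4.6)^2) = 6.28


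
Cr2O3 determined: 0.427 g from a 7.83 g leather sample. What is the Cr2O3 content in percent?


Cr2O3% = 0.427 / 7.83 x 100
Cr2O3% = 5.45%


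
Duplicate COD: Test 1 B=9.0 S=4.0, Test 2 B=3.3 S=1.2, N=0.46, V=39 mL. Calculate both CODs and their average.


COD1 = (9.0 - 4.0) x 0.46 x 8000 / 39 = 471.8 mg/L
COD2 = (3.3 - 1.2) x 0.46 x 8000 / 39 = 198.2 mg/L
Average = (471.8 + 198.2) / 2 = 335.0 mg/L


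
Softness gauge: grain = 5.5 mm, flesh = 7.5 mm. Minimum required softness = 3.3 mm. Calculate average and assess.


Average softness = 6.50 mm
Meets requirement: Yes


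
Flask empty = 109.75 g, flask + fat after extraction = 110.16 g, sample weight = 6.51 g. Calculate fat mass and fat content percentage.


Fat mass = 0.41 g
Fat content = 6.3%


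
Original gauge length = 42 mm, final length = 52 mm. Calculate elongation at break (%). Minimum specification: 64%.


Extension = 52 - 42 = 10 mm
Elongation = 10 / 42 x 100 = 23.8%
Minimum required: 64%
Meets specification: No


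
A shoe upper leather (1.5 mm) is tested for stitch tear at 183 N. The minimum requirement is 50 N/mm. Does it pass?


STS = 122.0 N/mm
Passes: Yes


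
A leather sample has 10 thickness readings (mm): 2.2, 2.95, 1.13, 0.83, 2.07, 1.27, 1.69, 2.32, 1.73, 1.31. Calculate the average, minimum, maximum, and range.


Average = 1.75 mm
Min = 0.83 mm
Max = 2.95 mm
Range = 2.12 mm

Sum = 17.50
Average = 17.50 / 10 = 1.75 mm
Minimum = 0.83 mm
Maximum = 2.95 mm
Range = 2.95 - 0.83 = 2.12 mm


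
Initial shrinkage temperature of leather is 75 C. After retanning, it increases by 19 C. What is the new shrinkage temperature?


New Ts = 75 + 19 = 94 C


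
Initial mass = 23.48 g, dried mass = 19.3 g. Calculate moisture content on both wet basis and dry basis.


Moisture lost = 23.48 - 19.3 = 4.18 g
Wet basis MC = 4.18 / 23.48 x 100 = 17.8%
Dry basis MC = 4.18 / 19.3 x 100 = 21.7%


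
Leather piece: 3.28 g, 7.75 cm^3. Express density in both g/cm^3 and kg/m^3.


0.423 g/cm^3
423 kg/m^3

Density = 3.28 / 7.75 = 0.423 g/cm^3
Convert: 0.423 x 1000 = 423 kg/m^3


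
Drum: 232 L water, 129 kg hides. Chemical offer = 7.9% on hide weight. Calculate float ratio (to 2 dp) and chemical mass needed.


Float ratio = 232 / 129 = 1.80
Chemical = 129 x 7.9 / 100 = 10.191 kg


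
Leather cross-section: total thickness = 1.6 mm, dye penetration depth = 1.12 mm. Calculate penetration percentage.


Penetration% = 1.12 / 1.6 x 100
Penetration = 70.0%


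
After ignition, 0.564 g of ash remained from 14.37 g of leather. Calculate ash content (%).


3.92%

Ash% = 0.564 / 14.37 x 100
Ash% = 3.92%


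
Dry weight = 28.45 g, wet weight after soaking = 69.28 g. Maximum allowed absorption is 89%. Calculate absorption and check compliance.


Absorption = 143.5%
Compliant: No

WA = (69.28 - 28.45) / 28.45 x 100 = 143.5%
Maximum allowed: 89%
Compliant: No


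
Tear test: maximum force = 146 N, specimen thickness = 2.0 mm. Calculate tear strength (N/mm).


73.0 N/mm


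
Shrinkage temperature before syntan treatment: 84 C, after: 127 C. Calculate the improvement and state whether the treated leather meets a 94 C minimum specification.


Improvement = 127 - 84 = 43 C
Spec check: 127 C >= 94 C? Yes


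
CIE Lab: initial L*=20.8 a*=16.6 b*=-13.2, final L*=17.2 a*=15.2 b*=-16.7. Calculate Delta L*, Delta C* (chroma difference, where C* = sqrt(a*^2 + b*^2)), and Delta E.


Delta L* = -3.6
Delta C* = 1.37
Delta E = 5.21

Delta L* = 17.2 - 20.8 = -3.6
C1* = sqrt((16.6)^2 + (-13.2)^2) = 21.208
C2* = sqrt((15.2)^2 + (-16.7)^2) = 22.582
Delta C* = 22.582 - 21.208 = 1.37
Delta E = sqrt((-3.6)^2 + (-1.4)^2 + (-3.5)^2) = 5.21


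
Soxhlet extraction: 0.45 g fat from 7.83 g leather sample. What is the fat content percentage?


5.7%

Fat content = 0.45 / 7.83 x 100
Fat = 5.7%


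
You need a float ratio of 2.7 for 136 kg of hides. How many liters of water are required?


Water = hide weight x target ratio
Water = 136 x 2.7 = 367.2 L


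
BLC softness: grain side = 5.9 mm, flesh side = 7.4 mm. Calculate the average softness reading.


6.65 mm

Average = (5.9 + 7.4) / 2
Average = 6.65 mm


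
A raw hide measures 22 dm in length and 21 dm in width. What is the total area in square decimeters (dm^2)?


Area = length x width
Area = 22 x 21 = 462 dm^2


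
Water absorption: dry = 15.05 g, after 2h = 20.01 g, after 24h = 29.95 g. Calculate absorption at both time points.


WA (2h) = (20.01 - 15.05) / 15.05 x 100 = 33.0%
WA (24h) = (29.95 - 15.05) / 15.05 x 100 = 99.0%


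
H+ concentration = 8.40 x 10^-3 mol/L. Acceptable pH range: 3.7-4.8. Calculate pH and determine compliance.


pH = -log10(8.40 x 10^-3) = 2.08
Range: 3.7 to 4.8
Compliant: No


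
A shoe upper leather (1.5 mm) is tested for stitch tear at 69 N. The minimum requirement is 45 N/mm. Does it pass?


STS = 46.0 N/mm
Passes: Yes


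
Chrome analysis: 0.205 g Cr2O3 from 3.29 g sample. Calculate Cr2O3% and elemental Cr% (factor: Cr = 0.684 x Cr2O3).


Cr2O3 = 6.23%
Cr = 4.26%

Cr2O3% = 0.205 / 3.29 x 100 = 6.23%
Cr% = 6.23 x 0.684 = 4.26%


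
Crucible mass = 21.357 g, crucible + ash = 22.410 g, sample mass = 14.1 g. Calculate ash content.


Ash mass = 1.053 g
Ash content = 7.47%

Ash mass = 22.410 - 21.357 = 1.053 g
Ash% = 1.053 / 14.1 x 100 = 7.47%


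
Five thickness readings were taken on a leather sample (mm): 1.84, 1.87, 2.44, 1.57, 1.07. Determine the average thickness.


Sum = 1.84 + 1.87 + 2.44 + 1.57 + 1.07 = 8.79
Average = 8.79 / 5 = 1.76 mm


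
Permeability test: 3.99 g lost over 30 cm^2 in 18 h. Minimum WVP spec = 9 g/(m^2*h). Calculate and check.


WVP = 3.99 / (30 x 18) x 10000 = 73.89 g/(m^2*h)
Minimum: 9 g/(m^2*h)
Meets spec: Yes


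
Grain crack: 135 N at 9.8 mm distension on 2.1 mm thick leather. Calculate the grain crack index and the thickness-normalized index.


Crack index = 13.8 N/mm
Normalized index = 6.6 N/mm per mm


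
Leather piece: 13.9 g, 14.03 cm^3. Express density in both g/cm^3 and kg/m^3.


0.991 g/cm^3
991 kg/m^3

Density = 13.9 / 14.03 = 0.991 g/cm^3
Convert: 0.991 x 1000 = 991 kg/m^3


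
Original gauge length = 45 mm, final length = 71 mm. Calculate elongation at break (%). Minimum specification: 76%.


Elongation = 57.8%
Meets spec: No


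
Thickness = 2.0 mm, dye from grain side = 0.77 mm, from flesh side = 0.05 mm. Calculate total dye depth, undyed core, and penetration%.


Total dyed = 0.77 + 0.05 = 0.82 mm
Undyed core = 2.0 - 0.82 = 1.18 mm
Penetration = 0.82 / 2.0 x 100 = 41.0%


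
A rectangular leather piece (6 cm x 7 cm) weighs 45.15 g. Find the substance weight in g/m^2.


10750.0 g/m^2

Area = 6 x 7 = 42 cm^2
SW = 45.15 / 42 x 10000 = 10750.0 g/m^2


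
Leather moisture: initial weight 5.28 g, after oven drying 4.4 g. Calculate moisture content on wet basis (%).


16.7%


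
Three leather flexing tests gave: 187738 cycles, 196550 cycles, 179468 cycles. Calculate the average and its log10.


Average = (187738 + 196550 + 179468) / 3 = 187919 cycles
log10(187919) = 5.27


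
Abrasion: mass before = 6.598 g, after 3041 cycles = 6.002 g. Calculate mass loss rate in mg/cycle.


0.196 mg/cycle

Mass loss = 6.598 - 6.002 = 0.596 g
Rate = 0.596 / 3041 x 1000 = 0.196 mg/cycle


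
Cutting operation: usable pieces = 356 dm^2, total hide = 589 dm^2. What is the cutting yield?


Yield = usable / total x 100
Yield = 356 / 589 x 100 = 60.4%


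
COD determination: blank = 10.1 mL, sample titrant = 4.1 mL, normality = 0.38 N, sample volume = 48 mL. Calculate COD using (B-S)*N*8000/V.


380.0 mg/L

COD = (10.1 - 4.1) x 0.38 x 8000 / 48
COD = 6.0 x 0.38 x 8000 / 48
COD = 380.0 mg/L


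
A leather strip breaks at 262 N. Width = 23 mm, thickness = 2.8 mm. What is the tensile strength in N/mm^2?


4.07 N/mm^2

Cross-sectional area = 23 x 2.8 = 64.4 mm^2
Tensile strength = 262 / 64.4 = 4.07 N/mm^2


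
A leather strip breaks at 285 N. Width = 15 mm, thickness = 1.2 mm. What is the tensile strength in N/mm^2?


Cross-sectional area = 15 x 1.2 = 18.0 mm^2
Tensile strength = 285 / 18.0 = 15.83 N/mm^2


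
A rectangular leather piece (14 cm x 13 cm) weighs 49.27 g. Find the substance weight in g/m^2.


Area = 14 x 13 = 182 cm^2
SW = 49.27 / 182 x 10000 = 2707.1 g/m^2


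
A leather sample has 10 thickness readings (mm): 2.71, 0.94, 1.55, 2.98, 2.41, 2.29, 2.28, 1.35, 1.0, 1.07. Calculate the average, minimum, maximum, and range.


Average = 1.86 mm
Min = 0.94 mm
Max = 2.98 mm
Range = 2.04 mm


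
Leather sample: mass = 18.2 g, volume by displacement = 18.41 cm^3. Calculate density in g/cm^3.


0.989 g/cm^3

Density = mass / volume
Density = 18.2 / 18.41 = 0.989 g/cm^3


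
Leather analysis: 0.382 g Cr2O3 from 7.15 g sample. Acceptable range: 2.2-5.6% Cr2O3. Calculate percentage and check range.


Cr2O3 = 5.34%
Within range: Yes


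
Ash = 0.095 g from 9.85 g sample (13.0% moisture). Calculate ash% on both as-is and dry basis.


As-is ash = 0.96%
Dry-basis ash = 1.11%

As-is ash% = 0.095 / 9.85 x 100 = 0.96%
Dry mass = 9.85 x (100 - 13.0) / 100 = 8.5695 g
Dry-basis ash% = 0.095 / 8.5695 x 100 = 1.11%


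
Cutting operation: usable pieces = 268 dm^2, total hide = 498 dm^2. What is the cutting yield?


Yield = usable / total x 100
Yield = 268 / 498 x 100 = 53.8%


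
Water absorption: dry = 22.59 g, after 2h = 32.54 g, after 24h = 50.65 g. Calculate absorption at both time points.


WA (2h) = (32.54 - 22.59) / 22.59 x 100 = 44.0%
WA (24h) = (50.65 - 22.59) / 22.59 x 100 = 124.2%


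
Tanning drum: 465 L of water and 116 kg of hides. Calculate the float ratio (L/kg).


Float ratio = water / hide weight
Ratio = 465 / 116 = 4.0


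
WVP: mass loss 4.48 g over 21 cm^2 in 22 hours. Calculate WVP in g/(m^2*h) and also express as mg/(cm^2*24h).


WVP = 4.48 / (21 x 22) x 10000 = 96.97 g/(m^2*h)
Mass loss in mg = 4.48 x 1000 = 4480 mg
Per cm^2 per 24h in mg: 4480 x 24 / (21 x 22) = 107520 / 462 = 232.73 mg/(cm^2*24h)


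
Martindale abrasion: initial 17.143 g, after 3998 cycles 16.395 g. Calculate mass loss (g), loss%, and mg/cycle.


Loss = 17.143 - 16.395 = 0.748 g
Loss% = 0.748 / 17.143 x 100 = 4.36%
Rate = 0.748 / 3998 x 1000 = 0.187 mg/cycle


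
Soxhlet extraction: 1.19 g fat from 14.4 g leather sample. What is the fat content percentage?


8.3%

Fat content = 1.19 / 14.4 x 100
Fat = 8.3%


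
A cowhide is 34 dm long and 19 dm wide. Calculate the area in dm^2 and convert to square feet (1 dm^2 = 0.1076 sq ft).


646 dm^2
69.51 sq ft


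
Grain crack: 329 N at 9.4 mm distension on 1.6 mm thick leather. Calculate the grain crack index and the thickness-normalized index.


Crack index = 35.0 N/mm
Normalized index = 21.9 N/mm per mm

Crack index = 329 / 9.4 = 35.0 N/mm
Normalized = 35.0 / 1.6 = 21.9 N/mm per mm


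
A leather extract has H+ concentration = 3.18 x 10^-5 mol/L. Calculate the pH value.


pH = -log10[H+]
pH = -log10(3.18 x 10^-5) = 4.50


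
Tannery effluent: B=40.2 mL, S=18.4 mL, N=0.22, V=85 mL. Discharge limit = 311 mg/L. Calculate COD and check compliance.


COD = 451.4 mg/L
Compliant: No

COD = (40.2 - 18.4) x 0.22 x 8000 / 85 = 451.4 mg/L
Limit: 311 mg/L
Compliant: No


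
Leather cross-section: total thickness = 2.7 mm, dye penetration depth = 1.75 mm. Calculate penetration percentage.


Penetration% = 1.75 / 2.7 x 100
Penetration = 64.8%


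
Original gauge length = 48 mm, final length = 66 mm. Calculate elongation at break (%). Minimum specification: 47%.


Elongation = 37.5%
Meets spec: No

Extension = 66 - 48 = 18 mm
Elongation = 18 / 48 x 100 = 37.5%
Minimum required: 47%
Meets specification: No


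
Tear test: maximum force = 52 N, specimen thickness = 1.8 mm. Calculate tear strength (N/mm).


Tear strength = force / thickness
Tear = 52 / 1.8 = 28.9 N/mm


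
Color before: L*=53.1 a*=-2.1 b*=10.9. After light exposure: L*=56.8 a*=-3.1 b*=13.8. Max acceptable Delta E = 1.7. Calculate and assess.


dL = 3.7, da = -1.0, db = 2.9
dE = sqrt((3.7)^2 + (-1.0)^2 + (2.9)^2) = 4.81
Max = 1.7
Passes: No


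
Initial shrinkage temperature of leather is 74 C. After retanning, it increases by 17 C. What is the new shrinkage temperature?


New Ts = 74 + 17 = 91 C


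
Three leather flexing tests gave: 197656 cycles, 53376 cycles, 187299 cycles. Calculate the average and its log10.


Average = 146110 cycles
log10 = 5.16


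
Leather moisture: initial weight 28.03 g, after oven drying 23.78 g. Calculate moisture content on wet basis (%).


Moisture = 28.03 - 23.78 = 4.25 g
MC = 4.25 / 28.03 x 100 = 15.2%


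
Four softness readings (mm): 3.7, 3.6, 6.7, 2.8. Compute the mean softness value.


Sum = 3.7 + 3.6 + 6.7 + 2.8
Mean = 16.8 / 4 = 4.20 mm


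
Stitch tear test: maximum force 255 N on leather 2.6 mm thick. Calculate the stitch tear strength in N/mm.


98.1 N/mm

Stitch tear strength = force / thickness
STS = 255 / 2.6 = 98.1 N/mm


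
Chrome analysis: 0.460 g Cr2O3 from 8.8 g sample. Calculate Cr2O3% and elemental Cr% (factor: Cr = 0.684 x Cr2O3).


Cr2O3% = 0.460 / 8.8 x 100 = 5.23%
Cr% = 5.23 x 0.684 = 3.58%


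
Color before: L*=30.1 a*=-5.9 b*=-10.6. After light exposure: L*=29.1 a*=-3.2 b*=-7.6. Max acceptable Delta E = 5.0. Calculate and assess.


dL = -1.0, da = 2.7, db = 3.0
dE = sqrt((-1.0)^2 + (2.7)^2 + (3.0)^2) = 4.16
Max = 5.0
Passes: Yes


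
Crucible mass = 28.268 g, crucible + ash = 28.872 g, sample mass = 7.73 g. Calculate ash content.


Ash mass = 0.604 g
Ash content = 7.81%


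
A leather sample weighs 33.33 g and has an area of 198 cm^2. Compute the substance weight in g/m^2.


Substance weight = mass / area x 10000
SW = 33.33 / 198 x 10000
SW = 1683.3 g/m^2


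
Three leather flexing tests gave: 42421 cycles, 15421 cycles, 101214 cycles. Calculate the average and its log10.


Average = (42421 + 15421 + 101214) / 3 = 53019 cycles
log10(53019) = 4.72


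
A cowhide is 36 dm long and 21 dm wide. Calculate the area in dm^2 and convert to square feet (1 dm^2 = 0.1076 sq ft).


756 dm^2
81.35 sq ft

Area = 36 x 21 = 756 dm^2
Conversion: 756 x 0.1076 = 81.35 sq ft


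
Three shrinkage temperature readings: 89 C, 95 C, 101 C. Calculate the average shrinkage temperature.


Average = (89 + 95 + 101) / 3
Average = 285 / 3 = 95.0 C


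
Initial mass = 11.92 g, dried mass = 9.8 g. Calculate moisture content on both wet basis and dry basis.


Moisture lost = 11.92 - 9.8 = 2.12 g
Wet basis MC = 2.12 / 11.92 x 100 = 17.8%
Dry basis MC = 2.12 / 9.8 x 100 = 21.6%


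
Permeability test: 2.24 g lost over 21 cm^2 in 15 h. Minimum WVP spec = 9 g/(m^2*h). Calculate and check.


WVP = 2.24 / (21 x 15) x 10000 = 71.11 g/(m^2*h)
Minimum: 9 g/(m^2*h)
Meets spec: Yes


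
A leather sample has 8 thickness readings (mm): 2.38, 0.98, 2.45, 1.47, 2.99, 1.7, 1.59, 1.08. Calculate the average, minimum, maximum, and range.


Average = 1.83 mm
Min = 0.98 mm
Max = 2.99 mm
Range = 2.01 mm

Sum = 14.64
Average = 14.64 / 8 = 1.83 mm
Minimum = 0.98 mm
Maximum = 2.99 mm
Range = 2.99 - 0.98 = 2.01 mm


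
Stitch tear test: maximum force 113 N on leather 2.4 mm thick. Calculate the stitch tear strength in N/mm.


47.1 N/mm


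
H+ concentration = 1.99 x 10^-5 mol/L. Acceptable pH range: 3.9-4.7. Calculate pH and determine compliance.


pH = 4.70
Compliant: Yes


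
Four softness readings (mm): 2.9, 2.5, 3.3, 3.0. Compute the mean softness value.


2.93 mm


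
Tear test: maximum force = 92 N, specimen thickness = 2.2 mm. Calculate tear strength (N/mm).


41.8 N/mm

Tear strength = force / thickness
Tear = 92 / 2.2 = 41.8 N/mm


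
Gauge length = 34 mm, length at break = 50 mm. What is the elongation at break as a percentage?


Extension = 50 - 34 = 16 mm
Elongation = 16 / 34 x 100 = 47.1%


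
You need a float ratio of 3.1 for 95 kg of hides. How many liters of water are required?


Water = hide weight x target ratio
Water = 95 x 3.1 = 294.5 L


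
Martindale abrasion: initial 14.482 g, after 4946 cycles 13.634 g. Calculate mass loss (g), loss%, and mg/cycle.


Mass loss = 0.848 g
Loss = 5.86%
Rate = 0.171 mg/cycle


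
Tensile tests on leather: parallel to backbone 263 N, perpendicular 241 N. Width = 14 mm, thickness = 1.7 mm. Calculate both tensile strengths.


Parallel = 11.05 N/mm^2
Perpendicular = 10.13 N/mm^2


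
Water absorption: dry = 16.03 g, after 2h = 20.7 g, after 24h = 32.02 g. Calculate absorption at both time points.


WA (2h) = (20.7 - 16.03) / 16.03 x 100 = 29.1%
WA (24h) = (32.02 - 16.03) / 16.03 x 100 = 99.8%


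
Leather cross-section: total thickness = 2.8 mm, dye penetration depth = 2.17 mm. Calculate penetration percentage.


77.5%


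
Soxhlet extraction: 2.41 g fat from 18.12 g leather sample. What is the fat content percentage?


Fat content = 2.41 / 18.12 x 100
Fat = 13.3%


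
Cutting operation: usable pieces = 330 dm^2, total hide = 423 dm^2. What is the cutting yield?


Yield = usable / total x 100
Yield = 330 / 423 x 100 = 78.0%


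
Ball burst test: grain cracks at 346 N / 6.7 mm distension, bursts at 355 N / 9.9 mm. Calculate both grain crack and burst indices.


Crack index = 346 / 6.7 = 51.6 N/mm
Burst index = 355 / 9.9 = 35.9 N/mm


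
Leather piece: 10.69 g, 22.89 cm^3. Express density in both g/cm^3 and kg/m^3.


0.467 g/cm^3
467 kg/m^3

Density = 10.69 / 22.89 = 0.467 g/cm^3
Convert: 0.467 x 1000 = 467 kg/m^3


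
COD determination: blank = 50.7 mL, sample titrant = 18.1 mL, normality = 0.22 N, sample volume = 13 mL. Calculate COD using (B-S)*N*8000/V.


COD = (50.7 - 18.1) x 0.22 x 8000 / 13
COD = 32.6 x 0.22 x 8000 / 13
COD = 4413.5 mg/L


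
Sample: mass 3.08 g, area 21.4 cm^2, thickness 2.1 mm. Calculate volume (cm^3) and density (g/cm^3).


Thickness in cm = 2.1 / 10 = 0.21 cm
Volume = 21.4 x 0.21 = 4.494 cm^3
Density = 3.08 / 4.494 = 0.685 g/cm^3


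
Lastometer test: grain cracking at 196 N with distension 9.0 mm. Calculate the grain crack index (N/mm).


21.8 N/mm


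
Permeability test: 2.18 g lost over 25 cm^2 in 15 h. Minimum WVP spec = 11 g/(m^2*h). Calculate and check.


WVP = 2.18 / (25 x 15) x 10000 = 58.13 g/(m^2*h)
Minimum: 11 g/(m^2*h)
Meets spec: Yes


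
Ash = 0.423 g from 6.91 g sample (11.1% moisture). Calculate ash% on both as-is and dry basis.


As-is ash = 6.12%
Dry-basis ash = 6.89%


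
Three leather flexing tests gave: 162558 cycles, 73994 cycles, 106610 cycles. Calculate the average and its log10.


Average = (162558 + 73994 + 106610) / 3 = 114387 cycles
log10(114387) = 5.06


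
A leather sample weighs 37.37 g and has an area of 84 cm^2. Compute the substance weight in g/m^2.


Substance weight = mass / area x 10000
SW = 37.37 / 84 x 10000
SW = 4448.8 g/m^2


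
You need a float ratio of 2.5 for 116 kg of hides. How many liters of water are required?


290.0 L


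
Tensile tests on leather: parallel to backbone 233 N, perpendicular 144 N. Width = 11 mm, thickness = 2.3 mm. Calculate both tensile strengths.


Parallel = 9.21 N/mm^2
Perpendicular = 5.69 N/mm^2


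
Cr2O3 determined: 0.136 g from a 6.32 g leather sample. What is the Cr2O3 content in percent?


Cr2O3% = 0.136 / 6.32 x 100
Cr2O3% = 2.15%


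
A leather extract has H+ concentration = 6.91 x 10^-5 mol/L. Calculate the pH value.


pH = 4.16

pH = -log10[H+]
pH = -log10(6.91 x 10^-5) = 4.16


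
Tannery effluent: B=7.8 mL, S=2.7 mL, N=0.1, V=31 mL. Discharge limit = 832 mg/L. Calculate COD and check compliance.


COD = (7.8 - 2.7) x 0.1 x 8000 / 31 = 131.6 mg/L
Limit: 832 mg/L
Compliant: Yes


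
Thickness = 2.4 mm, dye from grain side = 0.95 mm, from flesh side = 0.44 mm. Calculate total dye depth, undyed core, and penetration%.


Total dyed = 1.39 mm
Undyed core = 1.01 mm
Penetration = 57.9%

Total dyed = 0.95 + 0.44 = 1.39 mm
Undyed core = 2.4 - 1.39 = 1.01 mm
Penetration = 1.39 / 2.4 x 100 = 57.9%


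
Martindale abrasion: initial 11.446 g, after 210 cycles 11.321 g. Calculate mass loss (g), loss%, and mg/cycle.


Loss = 11.446 - 11.321 = 0.125 g
Loss% = 0.125 / 11.446 x 100 = 1.09%
Rate = 0.125 / 210 x 1000 = 0.595 mg/cycle


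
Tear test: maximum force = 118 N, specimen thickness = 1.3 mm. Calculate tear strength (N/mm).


90.8 N/mm


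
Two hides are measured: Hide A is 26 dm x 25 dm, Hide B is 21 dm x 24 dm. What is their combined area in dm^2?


1154 dm^2


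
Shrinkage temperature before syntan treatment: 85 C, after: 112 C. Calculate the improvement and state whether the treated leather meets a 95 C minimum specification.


Improvement = 27 C
Meets 95 C spec: Yes

Improvement = 112 - 85 = 27 C
Spec check: 112 C >= 95 C? Yes


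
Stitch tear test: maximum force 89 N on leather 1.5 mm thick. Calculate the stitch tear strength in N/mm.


Stitch tear strength = force / thickness
STS = 89 / 1.5 = 59.3 N/mm


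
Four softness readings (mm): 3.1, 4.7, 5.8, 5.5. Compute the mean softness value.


Sum = 3.1 + 4.7 + 5.8 + 5.5
Mean = 19.1 / 4 = 4.78 mm


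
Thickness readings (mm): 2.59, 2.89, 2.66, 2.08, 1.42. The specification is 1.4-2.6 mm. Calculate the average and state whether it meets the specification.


Average = 2.33 mm
Within specification: Yes

Sum = 11.64
Average = 11.64 / 5 = 2.33 mm
Specification range: 1.4 to 2.6 mm
Within spec: Yes


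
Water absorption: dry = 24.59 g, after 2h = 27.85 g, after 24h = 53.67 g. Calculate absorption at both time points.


2h absorption = 13.3%
24h absorption = 118.3%


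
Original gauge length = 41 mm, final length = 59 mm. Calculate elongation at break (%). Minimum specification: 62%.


Extension = 59 - 41 = 18 mm
Elongation = 18 / 41 x 100 = 43.9%
Minimum required: 62%
Meets specification: No
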